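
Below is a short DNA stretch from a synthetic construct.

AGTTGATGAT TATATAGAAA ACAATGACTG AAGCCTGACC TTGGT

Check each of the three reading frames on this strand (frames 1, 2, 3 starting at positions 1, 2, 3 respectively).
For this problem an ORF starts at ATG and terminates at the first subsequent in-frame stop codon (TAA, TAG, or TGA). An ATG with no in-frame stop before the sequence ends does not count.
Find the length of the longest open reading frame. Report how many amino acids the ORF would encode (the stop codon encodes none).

4

Frame 1: AGT TGA TGA TTA TAT AGA AAA CAA TGA CTG AAG CCT GAC CTT GGT — no ATG→stop ORF.
Frame 2: GTT GAT GAT TAT ATA GAA AAC AAT GAC TGA AGC CTG ACC TTG — no ATG→stop ORF.
Frame 3: TTG ATG ATT ATA TAG AAA ACA ATG ACT GAA GCC TGA CCT TGG — ATG at 6, stop TAG at 15 → 12 nt; ATG at 24, stop TGA at 36 → 15 nt.
Longest: frame 3, positions 24–38, 15 nt = 5 codons = 4 aa. → 4 amino acids.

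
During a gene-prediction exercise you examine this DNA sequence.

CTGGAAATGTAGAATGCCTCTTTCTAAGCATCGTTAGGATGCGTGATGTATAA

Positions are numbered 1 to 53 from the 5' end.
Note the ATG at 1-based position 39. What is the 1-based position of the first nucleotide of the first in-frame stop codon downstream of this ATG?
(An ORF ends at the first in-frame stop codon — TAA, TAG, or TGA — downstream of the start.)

Codons from position 39: ATG (39–41), CGT (42–44), GAT (45–47), GTA (48–50), TAA (51–53).
TAA is a stop codon; it begins at position 51.

51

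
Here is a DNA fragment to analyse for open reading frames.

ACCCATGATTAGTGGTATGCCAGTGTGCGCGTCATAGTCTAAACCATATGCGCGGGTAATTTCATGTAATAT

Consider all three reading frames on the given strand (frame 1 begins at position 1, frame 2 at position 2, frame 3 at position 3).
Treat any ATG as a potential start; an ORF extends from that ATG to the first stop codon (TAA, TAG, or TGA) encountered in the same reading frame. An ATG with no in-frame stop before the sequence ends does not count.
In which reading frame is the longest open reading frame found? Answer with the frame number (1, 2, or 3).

2

Frame 1: ACC CAT GAT TAG TGG TAT GCC AGT GTG CGC GTC ATA GTC TAA ACC ATA TGC GCG GGT AAT TTC ATG TAA TAT — ATG at 64, stop TAA at 67 → 6 nt.
Frame 2: CCC ATG ATT AGT GGT ATG CCA GTG TGC GCG TCA TAG TCT AAA CCA TAT GCG CGG GTA ATT TCA TGT AAT — ATG at 5, stop TAG at 35 → 33 nt; ATG at 17, stop TAG at 35 → 21 nt.
Frame 3: CCA TGA TTA GTG GTA TGC CAG TGT GCG CGT CAT AGT CTA AAC CAT ATG CGC GGG TAA TTT CAT GTA ATA — ATG at 48, stop TAA at 57 → 12 nt.
Longest ORF is 33 nt in frame 2 (positions 5–37).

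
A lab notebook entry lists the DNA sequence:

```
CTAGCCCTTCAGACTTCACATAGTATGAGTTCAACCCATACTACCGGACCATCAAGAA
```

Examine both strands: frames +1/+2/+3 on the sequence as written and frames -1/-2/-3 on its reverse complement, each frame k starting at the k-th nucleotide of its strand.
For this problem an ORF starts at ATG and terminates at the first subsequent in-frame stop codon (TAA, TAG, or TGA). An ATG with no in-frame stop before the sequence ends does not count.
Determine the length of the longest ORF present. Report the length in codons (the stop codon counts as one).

4

Reverse complement (5'→3'): TTCTTGATGGTCCGGTAGTATGGGTTGAACTCATACTATGTGAAGTCTGAAGGGCTAG
Frame +1: CTA GCC CTT CAG ACT TCA CAT AGT ATG AGT TCA ACC CAT ACT ACC GGA CCA TCA AGA — no ATG→stop ORF.
Frame +2: TAG CCC TTC AGA CTT CAC ATA GTA TGA GTT CAA CCC ATA CTA CCG GAC CAT CAA GAA — no ATG→stop ORF.
Frame +3: AGC CCT TCA GAC TTC ACA TAG TAT GAG TTC AAC CCA TAC TAC CGG ACC ATC AAG — no ATG→stop ORF.
Frame -1: TTC TTG ATG GTC CGG TAG TAT GGG TTG AAC TCA TAC TAT GTG AAG TCT GAA GGG CTA — ATG at 7, stop TAG at 16 → 12 nt.
Frame -2: TCT TGA TGG TCC GGT AGT ATG GGT TGA ACT CAT ACT ATG TGA AGT CTG AAG GGC TAG — ATG at 20, stop TGA at 26 → 9 nt; ATG at 38, stop TGA at 41 → 6 nt.
Frame -3: CTT GAT GGT CCG GTA GTA TGG GTT GAA CTC ATA CTA TGT GAA GTC TGA AGG GCT — no ATG→stop ORF.
Longest: frame -1, positions 7–18, 12 nt = 4 codons = 3 aa. → 4 codons.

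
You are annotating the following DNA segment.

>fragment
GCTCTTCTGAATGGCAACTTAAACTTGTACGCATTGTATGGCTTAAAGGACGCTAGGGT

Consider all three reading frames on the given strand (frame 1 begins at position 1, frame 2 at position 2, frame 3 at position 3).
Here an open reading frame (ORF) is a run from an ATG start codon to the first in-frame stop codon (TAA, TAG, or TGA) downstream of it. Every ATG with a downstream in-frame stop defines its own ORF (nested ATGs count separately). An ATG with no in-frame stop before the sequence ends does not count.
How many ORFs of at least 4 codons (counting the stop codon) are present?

1

Frame 1: GCT CTT CTG AAT GGC AAC TTA AAC TTG TAC GCA TTG TAT GGC TTA AAG GAC GCT AGG — no ATG→stop ORF.
Frame 2: CTC TTC TGA ATG GCA ACT TAA ACT TGT ACG CAT TGT ATG GCT TAA AGG ACG CTA GGG — ATG at 11, stop TAA at 20 → 12 nt; ATG at 38, stop TAA at 44 → 9 nt.
Frame 3: TCT TCT GAA TGG CAA CTT AAA CTT GTA CGC ATT GTA TGG CTT AAA GGA CGC TAG GGT — no ATG→stop ORF.
ORFs ≥ 4 codons: frame 2 11–22 (4 codons). Count = 1.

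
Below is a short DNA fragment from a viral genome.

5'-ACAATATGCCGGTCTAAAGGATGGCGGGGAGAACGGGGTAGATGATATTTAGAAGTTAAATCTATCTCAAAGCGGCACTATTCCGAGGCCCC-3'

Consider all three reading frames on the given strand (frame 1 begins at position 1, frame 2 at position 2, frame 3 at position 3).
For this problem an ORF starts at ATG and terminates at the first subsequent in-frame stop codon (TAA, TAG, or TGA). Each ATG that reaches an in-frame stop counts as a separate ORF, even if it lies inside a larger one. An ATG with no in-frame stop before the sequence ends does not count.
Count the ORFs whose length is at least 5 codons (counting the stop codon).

Frame 1: ACA ATA TGC CGG TCT AAA GGA TGG CGG GGA GAA CGG GGT AGA TGA TAT TTA GAA GTT AAA TCT ATC TCA AAG CGG CAC TAT TCC GAG GCC — no ATG→stop ORF.
Frame 2: CAA TAT GCC GGT CTA AAG GAT GGC GGG GAG AAC GGG GTA GAT GAT ATT TAG AAG TTA AAT CTA TCT CAA AGC GGC ACT ATT CCG AGG CCC — no ATG→stop ORF.
Frame 3: AAT ATG CCG GTC TAA AGG ATG GCG GGG AGA ACG GGG TAG ATG ATA TTT AGA AGT TAA ATC TAT CTC AAA GCG GCA CTA TTC CGA GGC CCC — ATG at 6, stop TAA at 15 → 12 nt; ATG at 21, stop TAG at 39 → 21 nt; ATG at 42, stop TAA at 57 → 18 nt.
ORFs ≥ 5 codons: frame 3 21–41 (7 codons), frame 3 42–59 (6 codons). Count = 2.

2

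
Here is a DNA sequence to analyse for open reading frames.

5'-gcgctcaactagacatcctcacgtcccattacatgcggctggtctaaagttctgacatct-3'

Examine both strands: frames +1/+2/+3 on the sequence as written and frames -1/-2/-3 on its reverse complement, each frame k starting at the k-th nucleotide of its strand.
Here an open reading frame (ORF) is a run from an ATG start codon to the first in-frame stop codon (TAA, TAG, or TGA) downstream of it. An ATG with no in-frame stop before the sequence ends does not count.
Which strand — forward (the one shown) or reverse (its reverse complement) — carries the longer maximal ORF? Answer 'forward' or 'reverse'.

Reverse complement (5'→3'): AGATGTCAGAACTTTAGACCAGCCGCATGTAATGGGACGTGAGGATGTCTAGTTGAGCGC
Frame +1: GCG CTC AAC TAG ACA TCC TCA CGT CCC ATT ACA TGC GGC TGG TCT AAA GTT CTG ACA TCT — no ATG→stop ORF.
Frame +2: CGC TCA ACT AGA CAT CCT CAC GTC CCA TTA CAT GCG GCT GGT CTA AAG TTC TGA CAT — no ATG→stop ORF.
Frame +3: GCT CAA CTA GAC ATC CTC ACG TCC CAT TAC ATG CGG CTG GTC TAA AGT TCT GAC ATC — ATG at 33, stop TAA at 45 → 15 nt.
Frame -1: AGA TGT CAG AAC TTT AGA CCA GCC GCA TGT AAT GGG ACG TGA GGA TGT CTA GTT GAG CGC — no ATG→stop ORF.
Frame -2: GAT GTC AGA ACT TTA GAC CAG CCG CAT GTA ATG GGA CGT GAG GAT GTC TAG TTG AGC — ATG at 32, stop TAG at 50 → 21 nt.
Frame -3: ATG TCA GAA CTT TAG ACC AGC CGC ATG TAA TGG GAC GTG AGG ATG TCT AGT TGA GCG — ATG at 3, stop TAG at 15 → 15 nt; ATG at 27, stop TAA at 30 → 6 nt; ATG at 45, stop TGA at 54 → 12 nt.
Forward-strand max 15 nt; reverse-strand max 21 nt. The reverse strand has the longer ORF.

reverse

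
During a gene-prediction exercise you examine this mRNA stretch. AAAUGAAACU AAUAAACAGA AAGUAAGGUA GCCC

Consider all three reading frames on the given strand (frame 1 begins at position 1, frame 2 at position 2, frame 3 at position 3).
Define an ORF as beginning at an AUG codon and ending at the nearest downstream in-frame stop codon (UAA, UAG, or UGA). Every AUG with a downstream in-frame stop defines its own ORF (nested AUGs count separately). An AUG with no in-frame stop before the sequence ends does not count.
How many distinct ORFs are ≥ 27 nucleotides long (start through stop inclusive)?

Frame 1: AAA UGA AAC UAA UAA ACA GAA AGU AAG GUA GCC — no AUG→stop ORF.
Frame 2: AAU GAA ACU AAU AAA CAG AAA GUA AGG UAG CCC — no AUG→stop ORF.
Frame 3: AUG AAA CUA AUA AAC AGA AAG UAA GGU AGC — AUG at 3, stop UAA at 24 → 24 nt.
No ORF reaches 27 nucleotides. Count = 0.

0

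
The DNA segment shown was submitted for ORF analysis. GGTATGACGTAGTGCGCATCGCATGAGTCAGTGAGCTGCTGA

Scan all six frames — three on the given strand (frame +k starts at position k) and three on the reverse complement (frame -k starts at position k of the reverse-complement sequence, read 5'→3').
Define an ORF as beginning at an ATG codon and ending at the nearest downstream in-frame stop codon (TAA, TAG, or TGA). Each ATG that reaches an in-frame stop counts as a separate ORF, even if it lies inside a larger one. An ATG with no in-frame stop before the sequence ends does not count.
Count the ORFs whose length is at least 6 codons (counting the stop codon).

0

Reverse complement (5'→3'): TCAGCAGCTCACTGACTCATGCGATGCGCACTACGTCATACC
Frame +1: GGT ATG ACG TAG TGC GCA TCG CAT GAG TCA GTG AGC TGC TGA — ATG at 4, stop TAG at 10 → 9 nt.
Frame +2: GTA TGA CGT AGT GCG CAT CGC ATG AGT CAG TGA GCT GCT — ATG at 23, stop TGA at 32 → 12 nt.
Frame +3: TAT GAC GTA GTG CGC ATC GCA TGA GTC AGT GAG CTG CTG — no ATG→stop ORF.
Frame -1: TCA GCA GCT CAC TGA CTC ATG CGA TGC GCA CTA CGT CAT ACC — no ATG→stop ORF.
Frame -2: CAG CAG CTC ACT GAC TCA TGC GAT GCG CAC TAC GTC ATA — no ATG→stop ORF.
Frame -3: AGC AGC TCA CTG ACT CAT GCG ATG CGC ACT ACG TCA TAC — no ATG→stop ORF.
No ORF reaches 6 codons. Count = 0.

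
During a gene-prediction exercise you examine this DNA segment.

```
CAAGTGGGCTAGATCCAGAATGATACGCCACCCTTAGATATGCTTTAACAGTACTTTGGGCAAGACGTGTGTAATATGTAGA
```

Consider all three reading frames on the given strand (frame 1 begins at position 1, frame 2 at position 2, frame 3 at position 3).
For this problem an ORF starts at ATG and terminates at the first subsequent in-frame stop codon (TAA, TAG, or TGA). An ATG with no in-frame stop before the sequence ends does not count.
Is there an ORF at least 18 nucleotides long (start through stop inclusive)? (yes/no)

Frame 1: CAA GTG GGC TAG ATC CAG AAT GAT ACG CCA CCC TTA GAT ATG CTT TAA CAG TAC TTT GGG CAA GAC GTG TGT AAT ATG TAG — ATG at 40, stop TAA at 46 → 9 nt; ATG at 76, stop TAG at 79 → 6 nt.
Frame 2: AAG TGG GCT AGA TCC AGA ATG ATA CGC CAC CCT TAG ATA TGC TTT AAC AGT ACT TTG GGC AAG ACG TGT GTA ATA TGT AGA — ATG at 20, stop TAG at 35 → 18 nt.
Frame 3: AGT GGG CTA GAT CCA GAA TGA TAC GCC ACC CTT AGA TAT GCT TTA ACA GTA CTT TGG GCA AGA CGT GTG TAA TAT GTA — no ATG→stop ORF.
Frame 2 has an ORF of 18 nucleotides (positions 20–37) ≥ 18, so yes.

yes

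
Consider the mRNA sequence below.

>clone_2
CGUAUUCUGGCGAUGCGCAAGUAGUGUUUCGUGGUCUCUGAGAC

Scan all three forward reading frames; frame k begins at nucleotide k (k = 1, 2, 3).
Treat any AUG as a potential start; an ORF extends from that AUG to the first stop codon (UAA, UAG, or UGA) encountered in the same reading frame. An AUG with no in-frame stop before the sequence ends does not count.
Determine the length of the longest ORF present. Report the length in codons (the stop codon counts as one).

4

Frame 1: CGU AUU CUG GCG AUG CGC AAG UAG UGU UUC GUG GUC UCU GAG — AUG at 13, stop UAG at 22 → 12 nt.
Frame 2: GUA UUC UGG CGA UGC GCA AGU AGU GUU UCG UGG UCU CUG AGA — no AUG→stop ORF.
Frame 3: UAU UCU GGC GAU GCG CAA GUA GUG UUU CGU GGU CUC UGA GAC — no AUG→stop ORF.
Longest: frame 1, positions 13–24, 12 nt = 4 codons = 3 aa. → 4 codons.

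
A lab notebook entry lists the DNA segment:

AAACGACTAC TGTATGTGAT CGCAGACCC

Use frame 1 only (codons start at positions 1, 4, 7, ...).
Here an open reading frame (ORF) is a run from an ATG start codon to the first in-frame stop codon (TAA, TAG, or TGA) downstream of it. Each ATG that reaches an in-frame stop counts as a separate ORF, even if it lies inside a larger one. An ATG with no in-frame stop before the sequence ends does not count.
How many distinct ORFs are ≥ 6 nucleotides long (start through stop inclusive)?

Frame 1: AAA CGA CTA CTG TAT GTG ATC GCA GAC — no ATG→stop ORF.
No ORF reaches 6 nucleotides. Count = 0.

0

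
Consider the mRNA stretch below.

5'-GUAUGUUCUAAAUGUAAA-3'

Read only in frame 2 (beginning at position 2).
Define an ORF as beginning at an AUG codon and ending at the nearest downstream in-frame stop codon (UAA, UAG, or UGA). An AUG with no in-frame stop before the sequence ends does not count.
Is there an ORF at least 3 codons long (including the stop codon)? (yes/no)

Frame 2: UAU GUU CUA AAU GUA — no AUG→stop ORF.
Largest ORF found is 0 codons < 3, so no.

no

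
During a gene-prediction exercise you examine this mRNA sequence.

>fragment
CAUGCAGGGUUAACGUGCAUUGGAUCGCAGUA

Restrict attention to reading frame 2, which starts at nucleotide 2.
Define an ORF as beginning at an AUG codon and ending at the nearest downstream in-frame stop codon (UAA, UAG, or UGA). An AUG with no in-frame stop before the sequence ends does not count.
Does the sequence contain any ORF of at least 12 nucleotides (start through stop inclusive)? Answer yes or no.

Frame 2: AUG CAG GGU UAA CGU GCA UUG GAU CGC AGU — AUG at 2, stop UAA at 11 → 12 nt.
Frame 2 has an ORF of 12 nucleotides (positions 2–13) ≥ 12, so yes.

yes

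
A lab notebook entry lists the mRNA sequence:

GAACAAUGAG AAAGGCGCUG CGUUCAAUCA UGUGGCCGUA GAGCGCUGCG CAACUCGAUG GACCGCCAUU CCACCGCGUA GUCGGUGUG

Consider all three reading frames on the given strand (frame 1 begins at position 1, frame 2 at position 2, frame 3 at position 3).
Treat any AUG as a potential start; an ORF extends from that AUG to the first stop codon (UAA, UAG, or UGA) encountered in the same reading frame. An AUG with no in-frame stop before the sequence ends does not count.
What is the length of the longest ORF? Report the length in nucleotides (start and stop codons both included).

Frame 1: GAA CAA UGA GAA AGG CGC UGC GUU CAA UCA UGU GGC CGU AGA GCG CUG CGC AAC UCG AUG GAC CGC CAU UCC ACC GCG UAG UCG GUG — AUG at 58, stop UAG at 79 → 24 nt.
Frame 2: AAC AAU GAG AAA GGC GCU GCG UUC AAU CAU GUG GCC GUA GAG CGC UGC GCA ACU CGA UGG ACC GCC AUU CCA CCG CGU AGU CGG UGU — no AUG→stop ORF.
Frame 3: ACA AUG AGA AAG GCG CUG CGU UCA AUC AUG UGG CCG UAG AGC GCU GCG CAA CUC GAU GGA CCG CCA UUC CAC CGC GUA GUC GGU GUG — AUG at 6, stop UAG at 39 → 36 nt; AUG at 30, stop UAG at 39 → 12 nt.
Longest: frame 3, positions 6–41, 36 nt = 12 codons = 11 aa. → 36 nucleotides.

36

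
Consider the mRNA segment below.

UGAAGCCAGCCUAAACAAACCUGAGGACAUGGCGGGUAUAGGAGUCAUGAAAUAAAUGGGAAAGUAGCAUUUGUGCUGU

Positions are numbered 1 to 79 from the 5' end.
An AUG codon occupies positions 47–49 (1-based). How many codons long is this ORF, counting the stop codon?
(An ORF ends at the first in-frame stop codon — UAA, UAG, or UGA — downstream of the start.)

Codons from position 47: AUG (47–49), AAA (50–52), UAA (53–55).
UAA is the first in-frame stop; that's 3 codons including the stop.

3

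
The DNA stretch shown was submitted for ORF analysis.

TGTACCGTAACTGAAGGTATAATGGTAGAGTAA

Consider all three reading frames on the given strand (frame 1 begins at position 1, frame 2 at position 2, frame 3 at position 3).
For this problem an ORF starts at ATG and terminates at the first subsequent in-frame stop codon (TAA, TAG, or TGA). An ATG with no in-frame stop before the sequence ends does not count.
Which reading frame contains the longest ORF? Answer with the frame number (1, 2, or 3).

1

Frame 1: TGT ACC GTA ACT GAA GGT ATA ATG GTA GAG TAA — ATG at 22, stop TAA at 31 → 12 nt.
Frame 2: GTA CCG TAA CTG AAG GTA TAA TGG TAG AGT — no ATG→stop ORF.
Frame 3: TAC CGT AAC TGA AGG TAT AAT GGT AGA GTA — no ATG→stop ORF.
Longest ORF is 12 nt in frame 1 (positions 22–33).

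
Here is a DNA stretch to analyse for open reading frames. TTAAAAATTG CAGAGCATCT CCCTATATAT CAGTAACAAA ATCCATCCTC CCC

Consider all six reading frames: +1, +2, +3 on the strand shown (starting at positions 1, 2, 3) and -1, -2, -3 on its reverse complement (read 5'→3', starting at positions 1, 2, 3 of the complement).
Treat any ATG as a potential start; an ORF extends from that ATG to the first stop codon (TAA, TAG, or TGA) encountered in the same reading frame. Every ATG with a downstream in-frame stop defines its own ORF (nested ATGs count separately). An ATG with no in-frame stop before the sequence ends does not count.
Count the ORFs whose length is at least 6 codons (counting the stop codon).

Reverse complement (5'→3'): GGGGAGGATGGATTTTGTTACTGATATATAGGGAGATGCTCTGCAATTTTTAA
Frame +1: TTA AAA ATT GCA GAG CAT CTC CCT ATA TAT CAG TAA CAA AAT CCA TCC TCC — no ATG→stop ORF.
Frame +2: TAA AAA TTG CAG AGC ATC TCC CTA TAT ATC AGT AAC AAA ATC CAT CCT CCC — no ATG→stop ORF.
Frame +3: AAA AAT TGC AGA GCA TCT CCC TAT ATA TCA GTA ACA AAA TCC ATC CTC CCC — no ATG→stop ORF.
Frame -1: GGG GAG GAT GGA TTT TGT TAC TGA TAT ATA GGG AGA TGC TCT GCA ATT TTT — no ATG→stop ORF.
Frame -2: GGG AGG ATG GAT TTT GTT ACT GAT ATA TAG GGA GAT GCT CTG CAA TTT TTA — ATG at 8, stop TAG at 29 → 24 nt.
Frame -3: GGA GGA TGG ATT TTG TTA CTG ATA TAT AGG GAG ATG CTC TGC AAT TTT TAA — ATG at 36, stop TAA at 51 → 18 nt.
ORFs ≥ 6 codons: frame -2 8–31 (8 codons), frame -3 36–53 (6 codons). Count = 2.

2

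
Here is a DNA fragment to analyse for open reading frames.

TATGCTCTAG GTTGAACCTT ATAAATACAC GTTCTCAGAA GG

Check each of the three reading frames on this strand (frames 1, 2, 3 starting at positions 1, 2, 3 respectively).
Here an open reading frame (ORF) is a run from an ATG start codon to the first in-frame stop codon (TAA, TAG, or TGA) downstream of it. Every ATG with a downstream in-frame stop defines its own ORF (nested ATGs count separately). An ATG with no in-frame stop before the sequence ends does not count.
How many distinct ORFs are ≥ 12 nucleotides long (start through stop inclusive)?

Frame 1: TAT GCT CTA GGT TGA ACC TTA TAA ATA CAC GTT CTC AGA AGG — no ATG→stop ORF.
Frame 2: ATG CTC TAG GTT GAA CCT TAT AAA TAC ACG TTC TCA GAA — ATG at 2, stop TAG at 8 → 9 nt.
Frame 3: TGC TCT AGG TTG AAC CTT ATA AAT ACA CGT TCT CAG AAG — no ATG→stop ORF.
No ORF reaches 12 nucleotides. Count = 0.

0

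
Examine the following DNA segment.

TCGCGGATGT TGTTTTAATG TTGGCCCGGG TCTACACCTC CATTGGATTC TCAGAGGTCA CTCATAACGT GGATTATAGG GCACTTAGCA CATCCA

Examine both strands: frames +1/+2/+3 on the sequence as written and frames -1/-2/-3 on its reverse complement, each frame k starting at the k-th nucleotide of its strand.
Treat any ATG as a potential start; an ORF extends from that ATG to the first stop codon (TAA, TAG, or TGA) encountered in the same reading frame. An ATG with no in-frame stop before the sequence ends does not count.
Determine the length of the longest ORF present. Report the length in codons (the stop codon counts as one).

5

Reverse complement (5'→3'): TGGATGTGCTAAGTGCCCTATAATCCACGTTATGAGTGACCTCTGAGAATCCAATGGAGGTGTAGACCCGGGCCAACATTAAAACAACATCCGCGA
Frame +1: TCG CGG ATG TTG TTT TAA TGT TGG CCC GGG TCT ACA CCT CCA TTG GAT TCT CAG AGG TCA CTC ATA ACG TGG ATT ATA GGG CAC TTA GCA CAT CCA — ATG at 7, stop TAA at 16 → 12 nt.
Frame +2: CGC GGA TGT TGT TTT AAT GTT GGC CCG GGT CTA CAC CTC CAT TGG ATT CTC AGA GGT CAC TCA TAA CGT GGA TTA TAG GGC ACT TAG CAC ATC — no ATG→stop ORF.
Frame +3: GCG GAT GTT GTT TTA ATG TTG GCC CGG GTC TAC ACC TCC ATT GGA TTC TCA GAG GTC ACT CAT AAC GTG GAT TAT AGG GCA CTT AGC ACA TCC — no ATG→stop ORF.
Frame -1: TGG ATG TGC TAA GTG CCC TAT AAT CCA CGT TAT GAG TGA CCT CTG AGA ATC CAA TGG AGG TGT AGA CCC GGG CCA ACA TTA AAA CAA CAT CCG CGA — ATG at 4, stop TAA at 10 → 9 nt.
Frame -2: GGA TGT GCT AAG TGC CCT ATA ATC CAC GTT ATG AGT GAC CTC TGA GAA TCC AAT GGA GGT GTA GAC CCG GGC CAA CAT TAA AAC AAC ATC CGC — ATG at 32, stop TGA at 44 → 15 nt.
Frame -3: GAT GTG CTA AGT GCC CTA TAA TCC ACG TTA TGA GTG ACC TCT GAG AAT CCA ATG GAG GTG TAG ACC CGG GCC AAC ATT AAA ACA ACA TCC GCG — ATG at 54, stop TAG at 63 → 12 nt.
Longest: frame -2, positions 32–46, 15 nt = 5 codons = 4 aa. → 5 codons.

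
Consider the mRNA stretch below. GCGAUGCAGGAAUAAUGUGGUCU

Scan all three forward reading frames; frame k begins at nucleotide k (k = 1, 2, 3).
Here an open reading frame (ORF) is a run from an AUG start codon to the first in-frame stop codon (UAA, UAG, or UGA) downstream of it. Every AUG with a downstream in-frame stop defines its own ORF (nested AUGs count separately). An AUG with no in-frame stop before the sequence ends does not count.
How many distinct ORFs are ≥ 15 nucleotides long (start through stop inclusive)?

0

Frame 1: GCG AUG CAG GAA UAA UGU GGU — AUG at 4, stop UAA at 13 → 12 nt.
Frame 2: CGA UGC AGG AAU AAU GUG GUC — no AUG→stop ORF.
Frame 3: GAU GCA GGA AUA AUG UGG UCU — no AUG→stop ORF.
No ORF reaches 15 nucleotides. Count = 0.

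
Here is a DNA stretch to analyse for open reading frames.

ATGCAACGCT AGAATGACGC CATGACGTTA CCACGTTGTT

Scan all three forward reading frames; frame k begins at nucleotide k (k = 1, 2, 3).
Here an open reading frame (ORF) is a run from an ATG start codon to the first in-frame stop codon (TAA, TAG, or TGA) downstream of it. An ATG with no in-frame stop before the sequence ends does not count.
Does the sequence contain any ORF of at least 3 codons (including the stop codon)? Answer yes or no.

Frame 1: ATG CAA CGC TAG AAT GAC GCC ATG ACG TTA CCA CGT TGT — ATG at 1, stop TAG at 10 → 12 nt.
Frame 2: TGC AAC GCT AGA ATG ACG CCA TGA CGT TAC CAC GTT GTT — ATG at 14, stop TGA at 23 → 12 nt.
Frame 3: GCA ACG CTA GAA TGA CGC CAT GAC GTT ACC ACG TTG — no ATG→stop ORF.
Frame 1 has an ORF of 4 codons (positions 1–12) ≥ 3, so yes.

yes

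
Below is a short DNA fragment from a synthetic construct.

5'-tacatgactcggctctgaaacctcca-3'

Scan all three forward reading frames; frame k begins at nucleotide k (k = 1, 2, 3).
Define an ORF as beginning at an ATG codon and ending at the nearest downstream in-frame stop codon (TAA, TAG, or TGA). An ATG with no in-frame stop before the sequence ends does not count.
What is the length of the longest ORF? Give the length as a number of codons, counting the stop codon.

5

Frame 1: TAC ATG ACT CGG CTC TGA AAC CTC — ATG at 4, stop TGA at 16 → 15 nt.
Frame 2: ACA TGA CTC GGC TCT GAA ACC TCC — no ATG→stop ORF.
Frame 3: CAT GAC TCG GCT CTG AAA CCT CCA — no ATG→stop ORF.
Longest: frame 1, positions 4–18, 15 nt = 5 codons = 4 aa. → 5 codons.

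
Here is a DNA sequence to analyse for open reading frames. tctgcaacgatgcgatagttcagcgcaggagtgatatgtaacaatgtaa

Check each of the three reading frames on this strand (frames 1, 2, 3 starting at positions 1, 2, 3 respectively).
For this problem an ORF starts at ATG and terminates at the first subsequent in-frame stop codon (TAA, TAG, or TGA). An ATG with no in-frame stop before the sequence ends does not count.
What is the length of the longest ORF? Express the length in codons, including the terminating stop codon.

3

Frame 1: TCT GCA ACG ATG CGA TAG TTC AGC GCA GGA GTG ATA TGT AAC AAT GTA — ATG at 10, stop TAG at 16 → 9 nt.
Frame 2: CTG CAA CGA TGC GAT AGT TCA GCG CAG GAG TGA TAT GTA ACA ATG TAA — ATG at 44, stop TAA at 47 → 6 nt.
Frame 3: TGC AAC GAT GCG ATA GTT CAG CGC AGG AGT GAT ATG TAA CAA TGT — ATG at 36, stop TAA at 39 → 6 nt.
Longest: frame 1, positions 10–18, 9 nt = 3 codons = 2 aa. → 3 codons.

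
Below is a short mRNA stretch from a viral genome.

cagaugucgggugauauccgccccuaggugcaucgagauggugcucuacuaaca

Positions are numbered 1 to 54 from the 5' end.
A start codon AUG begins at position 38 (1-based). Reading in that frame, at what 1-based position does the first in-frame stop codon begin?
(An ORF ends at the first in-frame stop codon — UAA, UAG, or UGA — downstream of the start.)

Codons from position 38: AUG (38–40), GUG (41–43), CUC (44–46), UAC (47–49), UAA (50–52).
UAA is a stop codon; it begins at position 50.

50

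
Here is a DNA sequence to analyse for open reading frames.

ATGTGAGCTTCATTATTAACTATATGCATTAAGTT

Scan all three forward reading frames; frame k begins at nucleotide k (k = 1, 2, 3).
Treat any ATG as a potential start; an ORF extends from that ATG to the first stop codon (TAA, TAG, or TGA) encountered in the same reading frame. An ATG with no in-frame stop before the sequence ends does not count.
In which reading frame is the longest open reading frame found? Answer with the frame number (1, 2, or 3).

Frame 1: ATG TGA GCT TCA TTA TTA ACT ATA TGC ATT AAG — ATG at 1, stop TGA at 4 → 6 nt.
Frame 2: TGT GAG CTT CAT TAT TAA CTA TAT GCA TTA AGT — no ATG→stop ORF.
Frame 3: GTG AGC TTC ATT ATT AAC TAT ATG CAT TAA GTT — ATG at 24, stop TAA at 30 → 9 nt.
Longest ORF is 9 nt in frame 3 (positions 24–32).

3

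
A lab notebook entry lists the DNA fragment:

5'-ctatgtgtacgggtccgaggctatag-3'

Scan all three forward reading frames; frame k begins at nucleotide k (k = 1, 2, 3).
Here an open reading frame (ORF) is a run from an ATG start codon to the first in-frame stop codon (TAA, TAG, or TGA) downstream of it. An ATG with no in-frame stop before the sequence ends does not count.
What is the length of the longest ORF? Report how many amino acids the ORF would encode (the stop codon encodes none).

7

Frame 1: CTA TGT GTA CGG GTC CGA GGC TAT — no ATG→stop ORF.
Frame 2: TAT GTG TAC GGG TCC GAG GCT ATA — no ATG→stop ORF.
Frame 3: ATG TGT ACG GGT CCG AGG CTA TAG — ATG at 3, stop TAG at 24 → 24 nt.
Longest: frame 3, positions 3–26, 24 nt = 8 codons = 7 aa. → 7 amino acids.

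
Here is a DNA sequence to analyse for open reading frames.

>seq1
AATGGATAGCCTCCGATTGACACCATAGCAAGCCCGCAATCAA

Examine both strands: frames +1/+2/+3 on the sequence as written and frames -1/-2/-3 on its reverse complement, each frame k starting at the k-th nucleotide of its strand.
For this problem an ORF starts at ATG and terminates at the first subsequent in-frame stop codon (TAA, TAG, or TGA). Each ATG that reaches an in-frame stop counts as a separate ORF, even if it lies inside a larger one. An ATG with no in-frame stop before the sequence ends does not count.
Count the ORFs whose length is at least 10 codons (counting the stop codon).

0

Reverse complement (5'→3'): TTGATTGCGGGCTTGCTATGGTGTCAATCGGAGGCTATCCATT
Frame +1: AAT GGA TAG CCT CCG ATT GAC ACC ATA GCA AGC CCG CAA TCA — no ATG→stop ORF.
Frame +2: ATG GAT AGC CTC CGA TTG ACA CCA TAG CAA GCC CGC AAT CAA — ATG at 2, stop TAG at 26 → 27 nt.
Frame +3: TGG ATA GCC TCC GAT TGA CAC CAT AGC AAG CCC GCA ATC — no ATG→stop ORF.
Frame -1: TTG ATT GCG GGC TTG CTA TGG TGT CAA TCG GAG GCT ATC CAT — no ATG→stop ORF.
Frame -2: TGA TTG CGG GCT TGC TAT GGT GTC AAT CGG AGG CTA TCC ATT — no ATG→stop ORF.
Frame -3: GAT TGC GGG CTT GCT ATG GTG TCA ATC GGA GGC TAT CCA — no ATG→stop ORF.
No ORF reaches 10 codons. Count = 0.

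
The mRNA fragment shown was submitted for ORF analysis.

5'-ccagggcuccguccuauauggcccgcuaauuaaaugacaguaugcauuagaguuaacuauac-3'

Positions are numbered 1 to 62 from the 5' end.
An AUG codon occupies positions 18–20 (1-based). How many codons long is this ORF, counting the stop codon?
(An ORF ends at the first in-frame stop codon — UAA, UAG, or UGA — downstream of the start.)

Codons from position 18: AUG (18–20), GCC (21–23), CGC (24–26), UAA (27–29).
UAA is the first in-frame stop; that's 4 codons including the stop.

4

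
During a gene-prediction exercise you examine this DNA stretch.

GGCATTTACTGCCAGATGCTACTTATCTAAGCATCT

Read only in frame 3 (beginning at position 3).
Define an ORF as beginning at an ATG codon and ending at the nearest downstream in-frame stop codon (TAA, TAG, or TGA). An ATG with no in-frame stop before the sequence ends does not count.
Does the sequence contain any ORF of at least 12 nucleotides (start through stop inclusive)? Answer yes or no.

no

Frame 3: CAT TTA CTG CCA GAT GCT ACT TAT CTA AGC ATC — no ATG→stop ORF.
Largest ORF found is 0 nucleotides < 12, so no.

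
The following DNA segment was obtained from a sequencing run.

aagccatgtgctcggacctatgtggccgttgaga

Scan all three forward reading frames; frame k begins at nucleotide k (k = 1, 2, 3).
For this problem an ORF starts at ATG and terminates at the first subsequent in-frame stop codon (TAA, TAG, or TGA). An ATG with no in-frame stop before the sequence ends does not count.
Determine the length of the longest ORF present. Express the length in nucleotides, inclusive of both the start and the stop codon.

27

Frame 1: AAG CCA TGT GCT CGG ACC TAT GTG GCC GTT GAG — no ATG→stop ORF.
Frame 2: AGC CAT GTG CTC GGA CCT ATG TGG CCG TTG AGA — no ATG→stop ORF.
Frame 3: GCC ATG TGC TCG GAC CTA TGT GGC CGT TGA — ATG at 6, stop TGA at 30 → 27 nt.
Longest: frame 3, positions 6–32, 27 nt = 9 codons = 8 aa. → 27 nucleotides.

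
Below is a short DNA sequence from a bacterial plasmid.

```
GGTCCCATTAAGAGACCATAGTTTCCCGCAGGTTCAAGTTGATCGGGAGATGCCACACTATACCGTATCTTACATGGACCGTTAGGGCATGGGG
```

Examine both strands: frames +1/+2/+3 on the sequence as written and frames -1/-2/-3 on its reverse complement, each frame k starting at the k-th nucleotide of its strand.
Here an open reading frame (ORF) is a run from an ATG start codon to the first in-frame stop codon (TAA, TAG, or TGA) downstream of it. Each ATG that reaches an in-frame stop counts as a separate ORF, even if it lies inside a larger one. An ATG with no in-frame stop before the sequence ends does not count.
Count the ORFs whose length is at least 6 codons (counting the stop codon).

1

Reverse complement (5'→3'): CCCCATGCCCTAACGGTCCATGTAAGATACGGTATAGTGTGGCATCTCCCGATCAACTTGAACCTGCGGGAAACTATGGTCTCTTAATGGGACC
Frame +1: GGT CCC ATT AAG AGA CCA TAG TTT CCC GCA GGT TCA AGT TGA TCG GGA GAT GCC ACA CTA TAC CGT ATC TTA CAT GGA CCG TTA GGG CAT GGG — no ATG→stop ORF.
Frame +2: GTC CCA TTA AGA GAC CAT AGT TTC CCG CAG GTT CAA GTT GAT CGG GAG ATG CCA CAC TAT ACC GTA TCT TAC ATG GAC CGT TAG GGC ATG GGG — ATG at 50, stop TAG at 83 → 36 nt; ATG at 74, stop TAG at 83 → 12 nt.
Frame +3: TCC CAT TAA GAG ACC ATA GTT TCC CGC AGG TTC AAG TTG ATC GGG AGA TGC CAC ACT ATA CCG TAT CTT ACA TGG ACC GTT AGG GCA TGG — no ATG→stop ORF.
Frame -1: CCC CAT GCC CTA ACG GTC CAT GTA AGA TAC GGT ATA GTG TGG CAT CTC CCG ATC AAC TTG AAC CTG CGG GAA ACT ATG GTC TCT TAA TGG GAC — ATG at 76, stop TAA at 85 → 12 nt.
Frame -2: CCC ATG CCC TAA CGG TCC ATG TAA GAT ACG GTA TAG TGT GGC ATC TCC CGA TCA ACT TGA ACC TGC GGG AAA CTA TGG TCT CTT AAT GGG ACC — ATG at 5, stop TAA at 11 → 9 nt; ATG at 20, stop TAA at 23 → 6 nt.
Frame -3: CCA TGC CCT AAC GGT CCA TGT AAG ATA CGG TAT AGT GTG GCA TCT CCC GAT CAA CTT GAA CCT GCG GGA AAC TAT GGT CTC TTA ATG GGA — no ATG→stop ORF.
ORFs ≥ 6 codons: frame +2 50–85 (12 codons). Count = 1.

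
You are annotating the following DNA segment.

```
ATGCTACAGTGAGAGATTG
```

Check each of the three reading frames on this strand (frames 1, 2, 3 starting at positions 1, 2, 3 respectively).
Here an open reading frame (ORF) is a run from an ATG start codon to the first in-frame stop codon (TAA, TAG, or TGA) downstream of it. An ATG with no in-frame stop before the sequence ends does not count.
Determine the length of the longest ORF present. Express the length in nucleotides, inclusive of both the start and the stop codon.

Frame 1: ATG CTA CAG TGA GAG ATT — ATG at 1, stop TGA at 10 → 12 nt.
Frame 2: TGC TAC AGT GAG AGA TTG — no ATG→stop ORF.
Frame 3: GCT ACA GTG AGA GAT — no ATG→stop ORF.
Longest: frame 1, positions 1–12, 12 nt = 4 codons = 3 aa. → 12 nucleotides.

12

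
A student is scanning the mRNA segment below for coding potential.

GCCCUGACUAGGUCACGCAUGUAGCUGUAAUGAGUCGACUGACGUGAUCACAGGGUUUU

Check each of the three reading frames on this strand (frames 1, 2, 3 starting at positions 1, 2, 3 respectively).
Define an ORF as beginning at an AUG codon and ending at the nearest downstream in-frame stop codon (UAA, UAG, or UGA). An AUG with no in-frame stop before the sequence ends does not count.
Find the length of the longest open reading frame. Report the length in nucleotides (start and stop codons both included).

Frame 1: GCC CUG ACU AGG UCA CGC AUG UAG CUG UAA UGA GUC GAC UGA CGU GAU CAC AGG GUU — AUG at 19, stop UAG at 22 → 6 nt.
Frame 2: CCC UGA CUA GGU CAC GCA UGU AGC UGU AAU GAG UCG ACU GAC GUG AUC ACA GGG UUU — no AUG→stop ORF.
Frame 3: CCU GAC UAG GUC ACG CAU GUA GCU GUA AUG AGU CGA CUG ACG UGA UCA CAG GGU UUU — AUG at 30, stop UGA at 45 → 18 nt.
Longest: frame 3, positions 30–47, 18 nt = 6 codons = 5 aa. → 18 nucleotides.

18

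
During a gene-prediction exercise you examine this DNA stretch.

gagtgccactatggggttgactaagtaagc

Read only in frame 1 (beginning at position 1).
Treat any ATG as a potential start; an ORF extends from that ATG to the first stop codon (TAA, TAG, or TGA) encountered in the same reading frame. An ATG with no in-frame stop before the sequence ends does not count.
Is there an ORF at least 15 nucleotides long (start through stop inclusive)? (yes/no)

no

Frame 1: GAG TGC CAC TAT GGG GTT GAC TAA GTA AGC — no ATG→stop ORF.
Largest ORF found is 0 nucleotides < 15, so no.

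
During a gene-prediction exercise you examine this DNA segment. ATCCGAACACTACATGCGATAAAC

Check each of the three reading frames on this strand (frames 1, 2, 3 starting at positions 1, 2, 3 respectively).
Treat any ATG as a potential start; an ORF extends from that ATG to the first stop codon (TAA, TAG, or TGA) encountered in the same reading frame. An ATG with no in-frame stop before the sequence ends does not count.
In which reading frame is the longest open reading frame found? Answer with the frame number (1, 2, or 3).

2

Frame 1: ATC CGA ACA CTA CAT GCG ATA AAC — no ATG→stop ORF.
Frame 2: TCC GAA CAC TAC ATG CGA TAA — ATG at 14, stop TAA at 20 → 9 nt.
Frame 3: CCG AAC ACT ACA TGC GAT AAA — no ATG→stop ORF.
Longest ORF is 9 nt in frame 2 (positions 14–22).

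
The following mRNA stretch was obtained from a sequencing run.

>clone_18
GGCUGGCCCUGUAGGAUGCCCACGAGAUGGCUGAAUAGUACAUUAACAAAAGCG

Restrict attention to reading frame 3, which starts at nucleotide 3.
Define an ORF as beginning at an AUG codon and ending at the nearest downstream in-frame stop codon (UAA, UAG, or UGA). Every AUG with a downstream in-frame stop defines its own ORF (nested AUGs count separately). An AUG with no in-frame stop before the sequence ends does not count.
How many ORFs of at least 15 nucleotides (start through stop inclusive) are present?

0

Frame 3: CUG GCC CUG UAG GAU GCC CAC GAG AUG GCU GAA UAG UAC AUU AAC AAA AGC — AUG at 27, stop UAG at 36 → 12 nt.
No ORF reaches 15 nucleotides. Count = 0.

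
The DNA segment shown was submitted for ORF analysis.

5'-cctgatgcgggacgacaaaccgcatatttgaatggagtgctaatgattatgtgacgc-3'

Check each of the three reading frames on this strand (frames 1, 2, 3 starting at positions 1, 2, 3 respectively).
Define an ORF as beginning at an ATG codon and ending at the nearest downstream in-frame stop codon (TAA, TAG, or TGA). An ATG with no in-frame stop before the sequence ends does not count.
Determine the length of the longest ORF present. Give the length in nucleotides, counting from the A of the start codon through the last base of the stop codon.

Frame 1: CCT GAT GCG GGA CGA CAA ACC GCA TAT TTG AAT GGA GTG CTA ATG ATT ATG TGA CGC — ATG at 43, stop TGA at 52 → 12 nt; ATG at 49, stop TGA at 52 → 6 nt.
Frame 2: CTG ATG CGG GAC GAC AAA CCG CAT ATT TGA ATG GAG TGC TAA TGA TTA TGT GAC — ATG at 5, stop TGA at 29 → 27 nt; ATG at 32, stop TAA at 41 → 12 nt.
Frame 3: TGA TGC GGG ACG ACA AAC CGC ATA TTT GAA TGG AGT GCT AAT GAT TAT GTG ACG — no ATG→stop ORF.
Longest: frame 2, positions 5–31, 27 nt = 9 codons = 8 aa. → 27 nucleotides.

27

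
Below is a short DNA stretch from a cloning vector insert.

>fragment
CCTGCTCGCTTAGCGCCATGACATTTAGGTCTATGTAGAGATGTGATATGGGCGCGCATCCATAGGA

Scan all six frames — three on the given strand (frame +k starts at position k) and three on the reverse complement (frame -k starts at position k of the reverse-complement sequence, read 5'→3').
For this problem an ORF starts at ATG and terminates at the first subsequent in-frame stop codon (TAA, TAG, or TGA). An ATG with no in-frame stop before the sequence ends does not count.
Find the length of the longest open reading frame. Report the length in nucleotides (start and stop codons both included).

33

Reverse complement (5'→3'): TCCTATGGATGCGCGCCCATATCACATCTCTACATAGACCTAAATGTCATGGCGCTAAGCGAGCAGG
Frame +1: CCT GCT CGC TTA GCG CCA TGA CAT TTA GGT CTA TGT AGA GAT GTG ATA TGG GCG CGC ATC CAT AGG — no ATG→stop ORF.
Frame +2: CTG CTC GCT TAG CGC CAT GAC ATT TAG GTC TAT GTA GAG ATG TGA TAT GGG CGC GCA TCC ATA GGA — ATG at 41, stop TGA at 44 → 6 nt.
Frame +3: TGC TCG CTT AGC GCC ATG ACA TTT AGG TCT ATG TAG AGA TGT GAT ATG GGC GCG CAT CCA TAG — ATG at 18, stop TAG at 36 → 21 nt; ATG at 33, stop TAG at 36 → 6 nt; ATG at 48, stop TAG at 63 → 18 nt.
Frame -1: TCC TAT GGA TGC GCG CCC ATA TCA CAT CTC TAC ATA GAC CTA AAT GTC ATG GCG CTA AGC GAG CAG — no ATG→stop ORF.
Frame -2: CCT ATG GAT GCG CGC CCA TAT CAC ATC TCT ACA TAG ACC TAA ATG TCA TGG CGC TAA GCG AGC AGG — ATG at 5, stop TAG at 35 → 33 nt; ATG at 44, stop TAA at 56 → 15 nt.
Frame -3: CTA TGG ATG CGC GCC CAT ATC ACA TCT CTA CAT AGA CCT AAA TGT CAT GGC GCT AAG CGA GCA — no ATG→stop ORF.
Longest: frame -2, positions 5–37, 33 nt = 11 codons = 10 aa. → 33 nucleotides.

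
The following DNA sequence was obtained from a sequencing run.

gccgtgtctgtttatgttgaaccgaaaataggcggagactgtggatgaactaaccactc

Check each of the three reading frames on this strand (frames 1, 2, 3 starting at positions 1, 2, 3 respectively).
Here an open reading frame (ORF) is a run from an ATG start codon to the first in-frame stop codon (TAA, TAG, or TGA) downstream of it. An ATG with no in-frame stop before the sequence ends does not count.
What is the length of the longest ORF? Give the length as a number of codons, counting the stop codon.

Frame 1: GCC GTG TCT GTT TAT GTT GAA CCG AAA ATA GGC GGA GAC TGT GGA TGA ACT AAC CAC — no ATG→stop ORF.
Frame 2: CCG TGT CTG TTT ATG TTG AAC CGA AAA TAG GCG GAG ACT GTG GAT GAA CTA ACC ACT — ATG at 14, stop TAG at 29 → 18 nt.
Frame 3: CGT GTC TGT TTA TGT TGA ACC GAA AAT AGG CGG AGA CTG TGG ATG AAC TAA CCA CTC — ATG at 45, stop TAA at 51 → 9 nt.
Longest: frame 2, positions 14–31, 18 nt = 6 codons = 5 aa. → 6 codons.

6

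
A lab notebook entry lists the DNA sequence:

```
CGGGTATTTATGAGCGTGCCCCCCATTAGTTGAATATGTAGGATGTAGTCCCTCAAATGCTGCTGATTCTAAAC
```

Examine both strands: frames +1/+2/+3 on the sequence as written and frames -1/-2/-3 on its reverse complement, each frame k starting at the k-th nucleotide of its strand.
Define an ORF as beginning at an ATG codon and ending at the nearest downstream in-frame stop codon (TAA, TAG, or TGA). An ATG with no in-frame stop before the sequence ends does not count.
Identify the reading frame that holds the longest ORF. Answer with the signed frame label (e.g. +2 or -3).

+1

Reverse complement (5'→3'): GTTTAGAATCAGCAGCATTTGAGGGACTACATCCTACATATTCAACTAATGGGGGGCACGCTCATAAATACCCG
Frame +1: CGG GTA TTT ATG AGC GTG CCC CCC ATT AGT TGA ATA TGT AGG ATG TAG TCC CTC AAA TGC TGC TGA TTC TAA — ATG at 10, stop TGA at 31 → 24 nt; ATG at 43, stop TAG at 46 → 6 nt.
Frame +2: GGG TAT TTA TGA GCG TGC CCC CCA TTA GTT GAA TAT GTA GGA TGT AGT CCC TCA AAT GCT GCT GAT TCT AAA — no ATG→stop ORF.
Frame +3: GGT ATT TAT GAG CGT GCC CCC CAT TAG TTG AAT ATG TAG GAT GTA GTC CCT CAA ATG CTG CTG ATT CTA AAC — ATG at 36, stop TAG at 39 → 6 nt.
Frame -1: GTT TAG AAT CAG CAG CAT TTG AGG GAC TAC ATC CTA CAT ATT CAA CTA ATG GGG GGC ACG CTC ATA AAT ACC — no ATG→stop ORF.
Frame -2: TTT AGA ATC AGC AGC ATT TGA GGG ACT ACA TCC TAC ATA TTC AAC TAA TGG GGG GCA CGC TCA TAA ATA CCC — no ATG→stop ORF.
Frame -3: TTA GAA TCA GCA GCA TTT GAG GGA CTA CAT CCT ACA TAT TCA ACT AAT GGG GGG CAC GCT CAT AAA TAC CCG — no ATG→stop ORF.
Longest ORF is 24 nt in frame +1 (positions 10–33).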